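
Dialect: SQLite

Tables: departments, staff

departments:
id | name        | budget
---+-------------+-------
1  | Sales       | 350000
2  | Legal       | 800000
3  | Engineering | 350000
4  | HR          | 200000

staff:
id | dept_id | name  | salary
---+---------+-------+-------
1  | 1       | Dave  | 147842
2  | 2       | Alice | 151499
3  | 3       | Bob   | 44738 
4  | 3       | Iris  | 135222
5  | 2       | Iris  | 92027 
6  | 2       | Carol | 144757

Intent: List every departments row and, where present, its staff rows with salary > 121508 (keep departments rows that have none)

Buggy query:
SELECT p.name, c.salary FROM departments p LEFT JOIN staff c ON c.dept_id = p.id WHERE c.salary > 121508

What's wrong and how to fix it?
Bug: A WHERE condition on the right-hand table after LEFT JOIN drops unmatched parents

Fix: Put 'c.salary > 121508' in the JOIN's ON clause instead of WHERE

Corrected query:
SELECT p.name, c.salary FROM departments p LEFT JOIN staff c ON c.dept_id = p.id AND c.salary > 121508

Result:
name        | salary
------------+-------
Sales       | 147842
Legal       | 144757
Legal       | 151499
Engineering | 135222
HR          | NULL  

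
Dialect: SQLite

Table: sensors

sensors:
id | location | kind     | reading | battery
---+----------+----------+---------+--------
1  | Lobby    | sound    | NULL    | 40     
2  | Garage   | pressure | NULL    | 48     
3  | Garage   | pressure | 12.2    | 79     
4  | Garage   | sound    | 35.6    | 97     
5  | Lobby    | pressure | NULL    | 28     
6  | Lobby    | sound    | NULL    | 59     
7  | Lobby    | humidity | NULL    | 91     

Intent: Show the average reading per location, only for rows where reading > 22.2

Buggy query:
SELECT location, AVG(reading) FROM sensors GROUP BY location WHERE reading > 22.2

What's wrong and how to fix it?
Bug: Row-level WHERE must come before GROUP BY in the clause order

Fix: Place WHERE between FROM and GROUP BY

Corrected query:
SELECT location, AVG(reading) FROM sensors WHERE reading > 22.2 GROUP BY location

Result:
location | AVG(reading)
---------+-------------
Garage   | 35.6        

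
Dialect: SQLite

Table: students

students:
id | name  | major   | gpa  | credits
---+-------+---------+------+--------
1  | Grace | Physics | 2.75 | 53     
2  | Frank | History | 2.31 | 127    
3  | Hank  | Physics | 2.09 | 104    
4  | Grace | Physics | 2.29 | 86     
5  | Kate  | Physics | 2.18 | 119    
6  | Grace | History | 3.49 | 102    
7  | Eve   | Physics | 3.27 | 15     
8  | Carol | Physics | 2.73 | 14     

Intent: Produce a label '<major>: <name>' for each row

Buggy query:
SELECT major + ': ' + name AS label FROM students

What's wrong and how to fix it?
Bug: SQLite uses || for string concatenation; + coerces text to numbers (yielding 0)

Fix: Use the || operator for string concatenation

Corrected query:
SELECT major || ': ' || name AS label FROM students

Result:
label         
--------------
Physics: Grace
History: Frank
Physics: Hank 
Physics: Grace
Physics: Kate 
History: Grace
Physics: Eve  
Physics: Carol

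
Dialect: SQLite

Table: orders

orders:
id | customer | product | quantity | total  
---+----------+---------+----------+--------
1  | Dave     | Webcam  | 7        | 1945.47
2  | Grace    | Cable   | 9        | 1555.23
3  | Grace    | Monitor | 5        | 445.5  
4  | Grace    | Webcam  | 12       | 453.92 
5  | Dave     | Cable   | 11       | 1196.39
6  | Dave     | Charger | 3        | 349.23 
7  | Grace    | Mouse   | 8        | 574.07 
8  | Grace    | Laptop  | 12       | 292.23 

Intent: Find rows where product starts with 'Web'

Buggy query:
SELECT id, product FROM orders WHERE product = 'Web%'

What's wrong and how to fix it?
Bug: Wildcards only work with LIKE; '=' treats '%' as a literal character

Fix: Replace '=' with LIKE so 'Web%' is treated as a pattern

Corrected query:
SELECT id, product FROM orders WHERE product LIKE 'Web%'

Result:
id | product
---+--------
1  | Webcam 
4  | Webcam 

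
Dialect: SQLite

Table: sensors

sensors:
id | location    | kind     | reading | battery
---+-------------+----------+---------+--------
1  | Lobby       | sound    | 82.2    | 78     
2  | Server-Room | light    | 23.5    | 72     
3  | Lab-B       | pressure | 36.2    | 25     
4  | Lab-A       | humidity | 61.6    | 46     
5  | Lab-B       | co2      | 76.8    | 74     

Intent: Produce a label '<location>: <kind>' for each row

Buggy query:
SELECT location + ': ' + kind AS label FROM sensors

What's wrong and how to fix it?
Bug: '+' is numeric addition; on text columns SQLite converts them to 0 instead of concatenating

Fix: Replace + with || to concatenate text

Corrected query:
SELECT location || ': ' || kind AS label FROM sensors

Result:
label             
------------------
Lobby: sound      
Server-Room: light
Lab-B: pressure   
Lab-A: humidity   
Lab-B: co2        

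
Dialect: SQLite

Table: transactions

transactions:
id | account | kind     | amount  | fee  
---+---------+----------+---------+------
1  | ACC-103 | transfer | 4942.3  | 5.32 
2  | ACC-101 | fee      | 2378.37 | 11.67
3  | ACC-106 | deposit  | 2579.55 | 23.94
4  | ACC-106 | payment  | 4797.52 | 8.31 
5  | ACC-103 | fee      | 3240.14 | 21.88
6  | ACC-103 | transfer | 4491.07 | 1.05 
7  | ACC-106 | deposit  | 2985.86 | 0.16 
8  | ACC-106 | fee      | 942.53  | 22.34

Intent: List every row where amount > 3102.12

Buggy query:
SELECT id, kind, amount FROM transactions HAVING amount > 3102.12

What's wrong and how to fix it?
Bug: HAVING filters the output of aggregation, but this query has no GROUP BY and no aggregate functions, so SQLite rejects it (HAVING clause on a non-aggregate query); the condition here is per row

Fix: Use WHERE for row-level filtering

Corrected query:
SELECT id, kind, amount FROM transactions WHERE amount > 3102.12

Result:
id | kind     | amount 
---+----------+--------
1  | transfer | 4942.3 
4  | payment  | 4797.52
5  | fee      | 3240.14
6  | transfer | 4491.07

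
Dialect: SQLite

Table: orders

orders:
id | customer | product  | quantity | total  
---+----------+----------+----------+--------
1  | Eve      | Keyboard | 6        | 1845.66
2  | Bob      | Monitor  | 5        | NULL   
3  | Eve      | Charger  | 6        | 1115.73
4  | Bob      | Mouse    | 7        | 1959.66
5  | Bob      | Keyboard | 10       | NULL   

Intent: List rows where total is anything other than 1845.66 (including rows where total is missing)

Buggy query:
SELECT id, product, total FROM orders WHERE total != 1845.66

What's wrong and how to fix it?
Bug: 'total != 1845.66' is unknown when total is NULL, so NULL rows are silently excluded

Fix: Handle NULL separately with IS NULL alongside the inequality

Corrected query:
SELECT id, product, total FROM orders WHERE total != 1845.66 OR total IS NULL

Result:
id | product  | total  
---+----------+--------
2  | Monitor  | NULL   
3  | Charger  | 1115.73
4  | Mouse    | 1959.66
5  | Keyboard | NULL   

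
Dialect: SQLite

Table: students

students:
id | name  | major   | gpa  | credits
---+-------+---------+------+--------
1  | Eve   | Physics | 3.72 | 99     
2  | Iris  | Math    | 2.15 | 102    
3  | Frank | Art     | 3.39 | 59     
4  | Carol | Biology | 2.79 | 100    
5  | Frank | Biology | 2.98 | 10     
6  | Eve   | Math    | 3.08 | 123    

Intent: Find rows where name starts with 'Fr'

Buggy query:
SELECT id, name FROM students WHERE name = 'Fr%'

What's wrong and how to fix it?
Bug: Wildcards only work with LIKE; '=' treats '%' as a literal character

Fix: Use LIKE for wildcard pattern matching

Corrected query:
SELECT id, name FROM students WHERE name LIKE 'Fr%'

Result:
id | name 
---+------
3  | Frank
5  | Frank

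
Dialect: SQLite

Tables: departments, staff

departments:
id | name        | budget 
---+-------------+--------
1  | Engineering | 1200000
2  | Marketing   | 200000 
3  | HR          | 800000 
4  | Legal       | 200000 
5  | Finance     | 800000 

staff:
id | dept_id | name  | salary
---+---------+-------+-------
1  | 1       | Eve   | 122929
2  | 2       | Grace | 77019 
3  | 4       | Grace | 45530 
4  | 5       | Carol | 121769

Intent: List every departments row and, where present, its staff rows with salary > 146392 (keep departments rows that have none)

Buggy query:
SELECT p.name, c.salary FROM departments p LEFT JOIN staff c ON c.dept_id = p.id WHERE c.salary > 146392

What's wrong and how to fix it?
Bug: Filtering c.salary in WHERE discards the NULL rows produced by LEFT JOIN, turning it into an inner join

Fix: Move the right-table condition into the ON clause so unmatched parents are kept

Corrected query:
SELECT p.name, c.salary FROM departments p LEFT JOIN staff c ON c.dept_id = p.id AND c.salary > 146392

Result:
name        | salary
------------+-------
Engineering | NULL  
Marketing   | NULL  
HR          | NULL  
Legal       | NULL  
Finance     | NULL  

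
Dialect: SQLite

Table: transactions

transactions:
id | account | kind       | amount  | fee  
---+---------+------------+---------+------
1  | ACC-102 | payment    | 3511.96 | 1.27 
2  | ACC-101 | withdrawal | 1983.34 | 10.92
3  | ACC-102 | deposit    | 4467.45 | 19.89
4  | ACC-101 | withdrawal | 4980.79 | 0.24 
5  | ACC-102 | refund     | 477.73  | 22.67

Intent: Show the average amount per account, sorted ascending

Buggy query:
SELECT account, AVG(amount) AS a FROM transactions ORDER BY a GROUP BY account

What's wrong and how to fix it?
Bug: GROUP BY must precede ORDER BY

Fix: Move ORDER BY to the end, after GROUP BY

Corrected query:
SELECT account, AVG(amount) AS a FROM transactions GROUP BY account ORDER BY a

Result:
account | a          
--------+------------
ACC-102 | 2819.046667
ACC-101 | 3482.065   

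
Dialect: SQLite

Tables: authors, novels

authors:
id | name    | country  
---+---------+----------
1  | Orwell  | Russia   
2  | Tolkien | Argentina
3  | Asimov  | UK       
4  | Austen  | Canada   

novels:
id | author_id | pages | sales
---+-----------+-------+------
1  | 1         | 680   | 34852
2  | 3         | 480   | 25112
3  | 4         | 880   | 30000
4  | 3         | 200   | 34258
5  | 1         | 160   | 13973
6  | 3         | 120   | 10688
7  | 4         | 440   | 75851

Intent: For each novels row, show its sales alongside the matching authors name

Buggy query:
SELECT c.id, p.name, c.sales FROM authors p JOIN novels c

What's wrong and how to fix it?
Bug: Missing join condition: each novels row is matched to all authors rows instead of just its own

Fix: Specify the join condition linking the foreign key to the parent id

Corrected query:
SELECT c.id, p.name, c.sales FROM authors p JOIN novels c ON c.author_id = p.id

Result:
id | name   | sales
---+--------+------
1  | Orwell | 34852
2  | Asimov | 25112
3  | Austen | 30000
4  | Asimov | 34258
5  | Orwell | 13973
6  | Asimov | 10688
7  | Austen | 75851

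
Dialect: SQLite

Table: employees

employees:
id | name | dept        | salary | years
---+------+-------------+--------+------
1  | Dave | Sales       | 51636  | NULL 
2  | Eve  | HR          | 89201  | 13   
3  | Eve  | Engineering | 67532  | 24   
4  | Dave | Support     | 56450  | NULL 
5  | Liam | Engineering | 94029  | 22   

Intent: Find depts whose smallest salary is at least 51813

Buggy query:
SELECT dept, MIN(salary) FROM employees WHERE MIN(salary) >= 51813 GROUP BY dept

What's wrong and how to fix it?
Bug: Aggregates like MIN are computed per group after WHERE runs

Fix: Use HAVING for the per-group MIN condition

Corrected query:
SELECT dept, MIN(salary) FROM employees GROUP BY dept HAVING MIN(salary) >= 51813

Result:
dept        | MIN(salary)
------------+------------
Engineering | 67532      
HR          | 89201      
Support     | 56450      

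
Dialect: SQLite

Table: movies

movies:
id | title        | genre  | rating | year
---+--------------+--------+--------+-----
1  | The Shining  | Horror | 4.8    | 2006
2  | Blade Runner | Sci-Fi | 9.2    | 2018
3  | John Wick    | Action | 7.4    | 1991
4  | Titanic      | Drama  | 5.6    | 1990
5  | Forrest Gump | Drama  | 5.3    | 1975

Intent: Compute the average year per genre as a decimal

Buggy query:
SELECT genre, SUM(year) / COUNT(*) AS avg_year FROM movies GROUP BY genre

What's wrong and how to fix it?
Bug: SUM(year) and COUNT(*) are both integers; the division truncates the fractional part

Fix: Cast one side to REAL so the division keeps the fractional part

Corrected query:
SELECT genre, SUM(year) * 1.0 / COUNT(*) AS avg_year FROM movies GROUP BY genre

Result:
genre  | avg_year
-------+---------
Action | 1991    
Drama  | 1982.5  
Horror | 2006    
Sci-Fi | 2018    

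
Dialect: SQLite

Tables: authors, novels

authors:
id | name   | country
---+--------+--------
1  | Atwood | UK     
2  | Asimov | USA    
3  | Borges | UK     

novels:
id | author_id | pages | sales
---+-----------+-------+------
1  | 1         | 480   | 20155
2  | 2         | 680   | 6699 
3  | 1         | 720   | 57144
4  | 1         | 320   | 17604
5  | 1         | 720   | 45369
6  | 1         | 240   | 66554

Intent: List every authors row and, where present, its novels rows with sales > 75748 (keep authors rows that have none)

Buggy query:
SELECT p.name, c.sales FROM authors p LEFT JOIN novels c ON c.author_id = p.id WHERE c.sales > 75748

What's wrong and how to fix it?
Bug: A WHERE condition on the right-hand table after LEFT JOIN drops unmatched parents

Fix: Move the right-table condition into the ON clause so unmatched parents are kept

Corrected query:
SELECT p.name, c.sales FROM authors p LEFT JOIN novels c ON c.author_id = p.id AND c.sales > 75748

Result:
name   | sales
-------+------
Atwood | NULL 
Asimov | NULL 
Borges | NULL 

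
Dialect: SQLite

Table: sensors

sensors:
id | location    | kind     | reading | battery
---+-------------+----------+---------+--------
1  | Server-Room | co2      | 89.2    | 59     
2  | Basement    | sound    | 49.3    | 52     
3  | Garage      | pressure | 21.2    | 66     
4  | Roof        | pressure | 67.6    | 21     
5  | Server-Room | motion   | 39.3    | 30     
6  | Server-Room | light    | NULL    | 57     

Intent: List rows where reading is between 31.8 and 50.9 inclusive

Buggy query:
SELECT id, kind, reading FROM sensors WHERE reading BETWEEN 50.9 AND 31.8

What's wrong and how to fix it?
Bug: The bounds are reversed; BETWEEN a AND b requires a <= b to match anything

Fix: Write BETWEEN 31.8 AND 50.9

Corrected query:
SELECT id, kind, reading FROM sensors WHERE reading BETWEEN 31.8 AND 50.9

Result:
id | kind   | reading
---+--------+--------
2  | sound  | 49.3   
5  | motion | 39.3   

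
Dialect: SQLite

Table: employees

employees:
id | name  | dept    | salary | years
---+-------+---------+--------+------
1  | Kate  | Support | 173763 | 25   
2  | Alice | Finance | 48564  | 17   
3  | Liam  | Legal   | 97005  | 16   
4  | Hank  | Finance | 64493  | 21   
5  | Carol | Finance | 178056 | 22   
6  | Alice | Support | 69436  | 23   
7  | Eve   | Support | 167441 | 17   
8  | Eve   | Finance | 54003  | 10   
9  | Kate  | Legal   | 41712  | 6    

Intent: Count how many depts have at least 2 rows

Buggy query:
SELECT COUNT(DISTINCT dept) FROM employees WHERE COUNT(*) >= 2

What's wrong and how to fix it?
Bug: WHERE filters individual rows, not groups, so a group-level COUNT is invalid there

Fix: Group first with HAVING COUNT(*) >= 2, then COUNT the resulting groups

Corrected query:
SELECT COUNT(*) FROM (SELECT dept FROM employees GROUP BY dept HAVING COUNT(*) >= 2)

Result:
COUNT(*)
--------
3       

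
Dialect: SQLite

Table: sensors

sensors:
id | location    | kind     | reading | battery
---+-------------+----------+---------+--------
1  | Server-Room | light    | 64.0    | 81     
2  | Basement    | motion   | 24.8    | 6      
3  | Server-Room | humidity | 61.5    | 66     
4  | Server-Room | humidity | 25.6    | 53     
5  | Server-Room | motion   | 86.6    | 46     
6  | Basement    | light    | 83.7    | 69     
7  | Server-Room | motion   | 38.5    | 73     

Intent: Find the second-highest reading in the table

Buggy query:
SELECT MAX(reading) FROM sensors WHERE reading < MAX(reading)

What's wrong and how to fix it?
Bug: MAX(reading) on the right of the comparison is an aggregate-in-WHERE error

Fix: Put the inner MAX in a scalar subquery

Corrected query:
SELECT MAX(reading) FROM sensors WHERE reading < (SELECT MAX(reading) FROM sensors)

Result:
MAX(reading)
------------
83.7        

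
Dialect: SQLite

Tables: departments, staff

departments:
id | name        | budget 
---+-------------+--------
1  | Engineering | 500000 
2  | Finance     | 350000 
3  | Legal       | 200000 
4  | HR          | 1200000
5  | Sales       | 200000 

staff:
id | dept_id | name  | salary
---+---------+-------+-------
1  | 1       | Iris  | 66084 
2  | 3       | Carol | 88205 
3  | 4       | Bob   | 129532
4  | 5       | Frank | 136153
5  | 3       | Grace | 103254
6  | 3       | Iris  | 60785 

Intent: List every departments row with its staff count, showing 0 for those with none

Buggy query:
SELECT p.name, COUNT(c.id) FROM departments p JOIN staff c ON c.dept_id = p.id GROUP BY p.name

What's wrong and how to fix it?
Bug: INNER JOIN drops departments rows that have no matching staff rows

Fix: Switch to LEFT JOIN to retain unmatched parent rows

Corrected query:
SELECT p.name, COUNT(c.id) FROM departments p LEFT JOIN staff c ON c.dept_id = p.id GROUP BY p.name

Result:
name        | COUNT(c.id)
------------+------------
Engineering | 1          
Finance     | 0          
HR          | 1          
Legal       | 3          
Sales       | 1          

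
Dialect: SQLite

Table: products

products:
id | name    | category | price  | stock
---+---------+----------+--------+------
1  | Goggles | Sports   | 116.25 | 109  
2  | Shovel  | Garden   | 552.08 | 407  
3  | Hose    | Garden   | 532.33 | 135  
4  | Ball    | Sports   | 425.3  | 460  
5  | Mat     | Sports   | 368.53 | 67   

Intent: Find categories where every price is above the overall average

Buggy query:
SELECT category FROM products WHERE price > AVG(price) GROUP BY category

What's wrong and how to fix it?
Bug: AVG() is an aggregate; it can't sit directly in WHERE

Fix: Use a subquery for AVG and a HAVING MIN(...) filter so the condition holds for every row in the group

Corrected query:
SELECT category FROM products GROUP BY category HAVING MIN(price) > (SELECT AVG(price) FROM products)

Result:
category
--------
Garden  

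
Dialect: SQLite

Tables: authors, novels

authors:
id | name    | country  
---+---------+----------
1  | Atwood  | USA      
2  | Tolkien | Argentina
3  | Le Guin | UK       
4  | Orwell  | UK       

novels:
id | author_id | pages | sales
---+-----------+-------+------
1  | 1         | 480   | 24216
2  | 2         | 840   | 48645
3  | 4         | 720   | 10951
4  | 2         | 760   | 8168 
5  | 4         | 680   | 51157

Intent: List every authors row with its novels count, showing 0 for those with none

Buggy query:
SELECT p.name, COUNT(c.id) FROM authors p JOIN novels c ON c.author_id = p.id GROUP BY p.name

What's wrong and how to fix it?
Bug: INNER JOIN drops authors rows that have no matching novels rows

Fix: Switch to LEFT JOIN to retain unmatched parent rows

Corrected query:
SELECT p.name, COUNT(c.id) FROM authors p LEFT JOIN novels c ON c.author_id = p.id GROUP BY p.name

Result:
name    | COUNT(c.id)
--------+------------
Atwood  | 1          
Le Guin | 0          
Orwell  | 2          
Tolkien | 2          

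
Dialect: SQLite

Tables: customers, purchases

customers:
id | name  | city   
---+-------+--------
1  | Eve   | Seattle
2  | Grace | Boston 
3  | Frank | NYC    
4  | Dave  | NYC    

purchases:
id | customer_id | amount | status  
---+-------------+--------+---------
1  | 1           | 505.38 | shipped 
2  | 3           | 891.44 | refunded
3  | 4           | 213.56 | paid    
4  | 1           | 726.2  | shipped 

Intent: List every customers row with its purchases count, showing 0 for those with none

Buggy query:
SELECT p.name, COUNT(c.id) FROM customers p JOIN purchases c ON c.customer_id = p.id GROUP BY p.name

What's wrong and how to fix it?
Bug: An inner join excludes parents with zero children

Fix: Use LEFT JOIN so parents without children still appear (COUNT(c.id) gives 0)

Corrected query:
SELECT p.name, COUNT(c.id) FROM customers p LEFT JOIN purchases c ON c.customer_id = p.id GROUP BY p.name

Result:
name  | COUNT(c.id)
------+------------
Dave  | 1          
Eve   | 2          
Frank | 1          
Grace | 0          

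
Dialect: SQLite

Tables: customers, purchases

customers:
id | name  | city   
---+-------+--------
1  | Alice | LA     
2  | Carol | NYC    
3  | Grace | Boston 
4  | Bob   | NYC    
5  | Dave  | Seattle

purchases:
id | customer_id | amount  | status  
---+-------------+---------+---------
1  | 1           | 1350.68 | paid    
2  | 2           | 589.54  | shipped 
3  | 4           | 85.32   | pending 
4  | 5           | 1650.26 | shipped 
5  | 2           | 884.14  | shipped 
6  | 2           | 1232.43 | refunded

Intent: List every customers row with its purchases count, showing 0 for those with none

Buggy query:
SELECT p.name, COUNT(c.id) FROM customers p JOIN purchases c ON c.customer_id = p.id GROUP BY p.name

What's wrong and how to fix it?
Bug: INNER JOIN drops customers rows that have no matching purchases rows

Fix: Switch to LEFT JOIN to retain unmatched parent rows

Corrected query:
SELECT p.name, COUNT(c.id) FROM customers p LEFT JOIN purchases c ON c.customer_id = p.id GROUP BY p.name

Result:
name  | COUNT(c.id)
------+------------
Alice | 1          
Bob   | 1          
Carol | 3          
Dave  | 1          
Grace | 0          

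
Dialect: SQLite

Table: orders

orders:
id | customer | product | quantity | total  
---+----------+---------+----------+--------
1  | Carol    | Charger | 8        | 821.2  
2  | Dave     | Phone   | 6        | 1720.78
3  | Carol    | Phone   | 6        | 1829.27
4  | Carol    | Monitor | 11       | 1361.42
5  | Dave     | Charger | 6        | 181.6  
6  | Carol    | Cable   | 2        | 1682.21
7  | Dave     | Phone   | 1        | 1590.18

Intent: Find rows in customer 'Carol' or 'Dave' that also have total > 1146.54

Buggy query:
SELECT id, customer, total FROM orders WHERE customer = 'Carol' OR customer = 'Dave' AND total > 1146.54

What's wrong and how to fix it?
Bug: AND binds tighter than OR, so this parses as customer = 'Carol' OR (customer = 'Dave' AND total > 1146.54)

Fix: Group the OR with parentheses (or use IN), then AND the threshold

Corrected query:
SELECT id, customer, total FROM orders WHERE (customer = 'Carol' OR customer = 'Dave') AND total > 1146.54

Result:
id | customer | total  
---+----------+--------
2  | Dave     | 1720.78
3  | Carol    | 1829.27
4  | Carol    | 1361.42
6  | Carol    | 1682.21
7  | Dave     | 1590.18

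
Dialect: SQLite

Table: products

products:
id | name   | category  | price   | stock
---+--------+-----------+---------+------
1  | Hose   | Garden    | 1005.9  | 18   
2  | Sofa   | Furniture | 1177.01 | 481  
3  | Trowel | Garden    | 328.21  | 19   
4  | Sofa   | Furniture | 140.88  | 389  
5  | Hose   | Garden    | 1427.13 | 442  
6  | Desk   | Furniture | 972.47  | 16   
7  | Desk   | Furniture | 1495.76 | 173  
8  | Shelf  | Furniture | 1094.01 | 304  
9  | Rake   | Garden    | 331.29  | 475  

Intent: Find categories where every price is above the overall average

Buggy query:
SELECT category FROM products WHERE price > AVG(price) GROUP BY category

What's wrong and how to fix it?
Bug: WHERE evaluates per row before aggregation, so AVG() is unavailable

Fix: Use a subquery for AVG and a HAVING MIN(...) filter so the condition holds for every row in the group

Corrected query:
SELECT category FROM products GROUP BY category HAVING MIN(price) > (SELECT AVG(price) FROM products)

Result:
(no rows)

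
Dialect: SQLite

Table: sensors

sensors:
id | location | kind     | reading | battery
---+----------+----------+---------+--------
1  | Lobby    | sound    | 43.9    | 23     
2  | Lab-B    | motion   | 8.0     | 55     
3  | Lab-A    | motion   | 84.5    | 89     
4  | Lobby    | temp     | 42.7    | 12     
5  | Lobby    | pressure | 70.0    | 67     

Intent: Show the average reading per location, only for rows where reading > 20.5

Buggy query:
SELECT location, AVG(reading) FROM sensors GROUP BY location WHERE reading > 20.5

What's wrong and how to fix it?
Bug: Row-level WHERE must come before GROUP BY in the clause order

Fix: Move the WHERE clause before GROUP BY

Corrected query:
SELECT location, AVG(reading) FROM sensors WHERE reading > 20.5 GROUP BY location

Result:
location | AVG(reading)
---------+-------------
Lab-A    | 84.5        
Lobby    | 52.2        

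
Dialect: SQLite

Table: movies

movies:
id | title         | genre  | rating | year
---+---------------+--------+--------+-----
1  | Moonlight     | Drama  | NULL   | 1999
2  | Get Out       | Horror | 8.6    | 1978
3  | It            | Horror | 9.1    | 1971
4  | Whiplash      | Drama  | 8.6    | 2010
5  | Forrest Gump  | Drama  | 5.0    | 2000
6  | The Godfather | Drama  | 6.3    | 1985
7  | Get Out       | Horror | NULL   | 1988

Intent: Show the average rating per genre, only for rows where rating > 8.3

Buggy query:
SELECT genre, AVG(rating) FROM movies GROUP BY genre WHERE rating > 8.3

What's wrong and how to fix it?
Bug: WHERE cannot follow GROUP BY

Fix: Place WHERE between FROM and GROUP BY

Corrected query:
SELECT genre, AVG(rating) FROM movies WHERE rating > 8.3 GROUP BY genre

Result:
genre  | AVG(rating)
-------+------------
Drama  | 8.6        
Horror | 8.85       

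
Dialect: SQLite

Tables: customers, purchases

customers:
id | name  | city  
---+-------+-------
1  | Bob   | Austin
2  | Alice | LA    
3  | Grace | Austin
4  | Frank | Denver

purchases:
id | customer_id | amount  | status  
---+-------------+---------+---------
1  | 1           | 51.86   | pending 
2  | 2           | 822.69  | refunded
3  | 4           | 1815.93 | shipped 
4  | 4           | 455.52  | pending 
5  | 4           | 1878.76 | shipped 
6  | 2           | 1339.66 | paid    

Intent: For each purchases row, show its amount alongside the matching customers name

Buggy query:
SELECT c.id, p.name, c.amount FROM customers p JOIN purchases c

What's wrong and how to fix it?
Bug: Missing join condition: each purchases row is matched to all customers rows instead of just its own

Fix: Specify the join condition linking the foreign key to the parent id

Corrected query:
SELECT c.id, p.name, c.amount FROM customers p JOIN purchases c ON c.customer_id = p.id

Result:
id | name  | amount 
---+-------+--------
1  | Bob   | 51.86  
2  | Alice | 822.69 
3  | Frank | 1815.93
4  | Frank | 455.52 
5  | Frank | 1878.76
6  | Alice | 1339.66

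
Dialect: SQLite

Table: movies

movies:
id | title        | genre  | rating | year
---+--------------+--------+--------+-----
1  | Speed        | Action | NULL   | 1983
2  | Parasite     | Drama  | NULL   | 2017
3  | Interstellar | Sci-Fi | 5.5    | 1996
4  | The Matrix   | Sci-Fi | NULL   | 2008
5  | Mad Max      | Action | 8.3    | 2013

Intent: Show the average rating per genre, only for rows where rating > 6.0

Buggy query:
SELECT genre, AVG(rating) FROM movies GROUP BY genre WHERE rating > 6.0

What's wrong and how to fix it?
Bug: Row-level WHERE must come before GROUP BY in the clause order

Fix: Place WHERE between FROM and GROUP BY

Corrected query:
SELECT genre, AVG(rating) FROM movies WHERE rating > 6.0 GROUP BY genre

Result:
genre  | AVG(rating)
-------+------------
Action | 8.3        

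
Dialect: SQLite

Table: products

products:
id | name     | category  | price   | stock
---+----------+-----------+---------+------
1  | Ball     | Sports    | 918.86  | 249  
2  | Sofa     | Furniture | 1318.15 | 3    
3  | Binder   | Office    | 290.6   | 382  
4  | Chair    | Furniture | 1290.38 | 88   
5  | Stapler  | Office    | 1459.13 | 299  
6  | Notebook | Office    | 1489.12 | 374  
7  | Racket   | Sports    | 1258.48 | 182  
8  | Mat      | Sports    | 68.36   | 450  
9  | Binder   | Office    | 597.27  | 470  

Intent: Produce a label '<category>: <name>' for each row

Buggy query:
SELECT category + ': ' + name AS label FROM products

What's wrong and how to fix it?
Bug: '+' is numeric addition; on text columns SQLite converts them to 0 instead of concatenating

Fix: Use the || operator for string concatenation

Corrected query:
SELECT category || ': ' || name AS label FROM products

Result:
label           
----------------
Sports: Ball    
Furniture: Sofa 
Office: Binder  
Furniture: Chair
Office: Stapler 
Office: Notebook
Sports: Racket  
Sports: Mat     
Office: Binder  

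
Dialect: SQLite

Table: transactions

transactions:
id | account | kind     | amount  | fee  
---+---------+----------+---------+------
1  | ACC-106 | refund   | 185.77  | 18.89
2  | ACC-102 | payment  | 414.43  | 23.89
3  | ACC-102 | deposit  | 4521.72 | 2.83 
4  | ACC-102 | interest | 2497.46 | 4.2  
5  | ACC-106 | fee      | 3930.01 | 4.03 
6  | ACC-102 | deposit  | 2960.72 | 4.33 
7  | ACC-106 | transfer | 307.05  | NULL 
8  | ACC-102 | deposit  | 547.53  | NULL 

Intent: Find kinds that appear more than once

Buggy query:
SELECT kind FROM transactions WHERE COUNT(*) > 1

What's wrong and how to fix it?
Bug: COUNT(*) is an aggregate and cannot be used in WHERE

Fix: GROUP BY kind, then filter groups with HAVING COUNT(*) > 1

Corrected query:
SELECT kind FROM transactions GROUP BY kind HAVING COUNT(*) > 1

Result:
kind   
-------
deposit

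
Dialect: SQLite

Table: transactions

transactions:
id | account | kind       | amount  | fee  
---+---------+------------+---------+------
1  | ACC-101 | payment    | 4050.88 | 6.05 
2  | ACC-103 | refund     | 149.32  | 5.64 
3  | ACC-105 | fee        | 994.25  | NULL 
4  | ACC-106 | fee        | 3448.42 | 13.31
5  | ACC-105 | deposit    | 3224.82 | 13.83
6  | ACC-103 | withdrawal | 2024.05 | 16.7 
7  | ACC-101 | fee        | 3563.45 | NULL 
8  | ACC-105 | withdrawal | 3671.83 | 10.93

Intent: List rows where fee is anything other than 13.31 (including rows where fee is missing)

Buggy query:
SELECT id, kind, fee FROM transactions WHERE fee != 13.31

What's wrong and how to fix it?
Bug: 'fee != 13.31' is unknown when fee is NULL, so NULL rows are silently excluded

Fix: Add an explicit OR fee IS NULL to include the missing-value rows

Corrected query:
SELECT id, kind, fee FROM transactions WHERE fee != 13.31 OR fee IS NULL

Result:
id | kind       | fee  
---+------------+------
1  | payment    | 6.05 
2  | refund     | 5.64 
3  | fee        | NULL 
5  | deposit    | 13.83
6  | withdrawal | 16.7 
7  | fee        | NULL 
8  | withdrawal | 10.93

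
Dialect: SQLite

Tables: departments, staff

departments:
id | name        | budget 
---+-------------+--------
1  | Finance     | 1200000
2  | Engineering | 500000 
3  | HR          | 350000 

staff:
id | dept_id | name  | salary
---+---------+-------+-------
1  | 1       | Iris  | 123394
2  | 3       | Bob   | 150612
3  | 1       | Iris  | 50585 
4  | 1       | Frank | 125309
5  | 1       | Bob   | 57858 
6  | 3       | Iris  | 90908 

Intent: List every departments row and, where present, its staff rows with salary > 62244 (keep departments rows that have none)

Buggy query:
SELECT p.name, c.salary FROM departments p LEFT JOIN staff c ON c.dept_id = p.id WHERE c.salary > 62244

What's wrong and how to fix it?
Bug: A WHERE condition on the right-hand table after LEFT JOIN drops unmatched parents

Fix: Put 'c.salary > 62244' in the JOIN's ON clause instead of WHERE

Corrected query:
SELECT p.name, c.salary FROM departments p LEFT JOIN staff c ON c.dept_id = p.id AND c.salary > 62244

Result:
name        | salary
------------+-------
Finance     | 123394
Finance     | 125309
Engineering | NULL  
HR          | 90908 
HR          | 150612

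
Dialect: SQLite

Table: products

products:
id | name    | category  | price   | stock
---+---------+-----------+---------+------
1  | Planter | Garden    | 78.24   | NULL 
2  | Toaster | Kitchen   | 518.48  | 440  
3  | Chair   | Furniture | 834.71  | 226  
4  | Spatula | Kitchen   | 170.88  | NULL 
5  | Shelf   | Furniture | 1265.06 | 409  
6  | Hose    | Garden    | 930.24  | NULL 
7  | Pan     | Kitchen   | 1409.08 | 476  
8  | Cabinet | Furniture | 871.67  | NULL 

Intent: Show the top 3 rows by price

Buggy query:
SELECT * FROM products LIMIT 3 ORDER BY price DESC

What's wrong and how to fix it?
Bug: LIMIT must come after ORDER BY

Fix: Swap the clauses: ORDER BY first, then LIMIT

Corrected query:
SELECT * FROM products ORDER BY price DESC LIMIT 3

Result:
id | name  | category  | price   | stock
---+-------+-----------+---------+------
7  | Pan   | Kitchen   | 1409.08 | 476  
5  | Shelf | Furniture | 1265.06 | 409  
6  | Hose  | Garden    | 930.24  | NULL 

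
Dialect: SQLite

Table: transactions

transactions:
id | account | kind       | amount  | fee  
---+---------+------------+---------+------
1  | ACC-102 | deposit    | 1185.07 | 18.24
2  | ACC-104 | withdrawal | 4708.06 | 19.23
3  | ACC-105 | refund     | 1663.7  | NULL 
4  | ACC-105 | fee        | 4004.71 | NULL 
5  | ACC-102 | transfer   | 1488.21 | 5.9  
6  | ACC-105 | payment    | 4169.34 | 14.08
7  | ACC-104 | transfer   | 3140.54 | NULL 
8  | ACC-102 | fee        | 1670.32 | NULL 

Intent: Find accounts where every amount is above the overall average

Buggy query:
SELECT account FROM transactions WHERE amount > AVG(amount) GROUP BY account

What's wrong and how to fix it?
Bug: WHERE evaluates per row before aggregation, so AVG() is unavailable

Fix: Compute the overall average in a scalar subquery and compare each group's MIN against it in HAVING

Corrected query:
SELECT account FROM transactions GROUP BY account HAVING MIN(amount) > (SELECT AVG(amount) FROM transactions)

Result:
account
-------
ACC-104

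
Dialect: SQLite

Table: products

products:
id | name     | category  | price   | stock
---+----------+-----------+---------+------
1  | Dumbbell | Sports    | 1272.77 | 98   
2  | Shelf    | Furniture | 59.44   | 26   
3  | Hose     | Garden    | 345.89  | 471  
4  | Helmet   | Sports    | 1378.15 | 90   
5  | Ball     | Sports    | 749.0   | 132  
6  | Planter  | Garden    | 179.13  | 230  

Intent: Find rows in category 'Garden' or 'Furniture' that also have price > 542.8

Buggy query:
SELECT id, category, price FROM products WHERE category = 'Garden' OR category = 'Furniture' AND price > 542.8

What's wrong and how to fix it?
Bug: AND binds tighter than OR, so this parses as category = 'Garden' OR (category = 'Furniture' AND price > 542.8)

Fix: Add parentheses around the OR so the AND applies to both alternatives

Corrected query:
SELECT id, category, price FROM products WHERE (category = 'Garden' OR category = 'Furniture') AND price > 542.8

Result:
(no rows)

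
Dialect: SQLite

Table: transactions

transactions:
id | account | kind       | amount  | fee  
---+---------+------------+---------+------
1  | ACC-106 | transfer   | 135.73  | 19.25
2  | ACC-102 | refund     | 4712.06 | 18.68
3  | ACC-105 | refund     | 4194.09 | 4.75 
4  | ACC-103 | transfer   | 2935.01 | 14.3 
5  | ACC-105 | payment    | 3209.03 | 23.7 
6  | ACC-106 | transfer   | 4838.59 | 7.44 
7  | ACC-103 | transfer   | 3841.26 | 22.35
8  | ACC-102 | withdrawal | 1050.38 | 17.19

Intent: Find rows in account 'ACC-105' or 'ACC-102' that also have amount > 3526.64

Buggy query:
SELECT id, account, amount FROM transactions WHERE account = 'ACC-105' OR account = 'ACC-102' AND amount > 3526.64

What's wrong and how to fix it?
Bug: Without parentheses, AND is evaluated before OR, so the amount filter only applies to the 'ACC-102' branch

Fix: Add parentheses around the OR so the AND applies to both alternatives

Corrected query:
SELECT id, account, amount FROM transactions WHERE (account = 'ACC-105' OR account = 'ACC-102') AND amount > 3526.64

Result:
id | account | amount 
---+---------+--------
2  | ACC-102 | 4712.06
3  | ACC-105 | 4194.09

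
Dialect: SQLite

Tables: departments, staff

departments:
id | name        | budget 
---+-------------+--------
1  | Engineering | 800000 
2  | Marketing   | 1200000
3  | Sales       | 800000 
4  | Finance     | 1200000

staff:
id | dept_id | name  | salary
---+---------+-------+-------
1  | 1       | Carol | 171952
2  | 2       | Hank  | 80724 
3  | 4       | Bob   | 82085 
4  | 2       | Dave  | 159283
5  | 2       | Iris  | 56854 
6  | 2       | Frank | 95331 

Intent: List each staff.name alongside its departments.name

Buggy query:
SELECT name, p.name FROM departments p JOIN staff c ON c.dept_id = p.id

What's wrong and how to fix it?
Bug: 'name' exists in both joined tables, so the database can't tell which one is meant

Fix: Qualify the column with its table alias (c.name)

Corrected query:
SELECT c.name, p.name FROM departments p JOIN staff c ON c.dept_id = p.id

Result:
name  | name       
------+------------
Carol | Engineering
Hank  | Marketing  
Bob   | Finance    
Dave  | Marketing  
Iris  | Marketing  
Frank | Marketing  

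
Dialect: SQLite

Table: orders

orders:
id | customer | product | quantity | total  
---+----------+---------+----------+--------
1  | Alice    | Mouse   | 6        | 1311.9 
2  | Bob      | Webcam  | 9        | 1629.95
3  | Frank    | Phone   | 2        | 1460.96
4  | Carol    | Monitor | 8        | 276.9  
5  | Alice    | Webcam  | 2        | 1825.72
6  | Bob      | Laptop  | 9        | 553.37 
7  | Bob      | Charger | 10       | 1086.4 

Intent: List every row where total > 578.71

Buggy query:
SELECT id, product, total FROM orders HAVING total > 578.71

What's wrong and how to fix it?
Bug: HAVING filters the output of aggregation, but this query has no GROUP BY and no aggregate functions, so SQLite rejects it (HAVING clause on a non-aggregate query); the condition here is per row

Fix: Use WHERE for row-level filtering

Corrected query:
SELECT id, product, total FROM orders WHERE total > 578.71

Result:
id | product | total  
---+---------+--------
1  | Mouse   | 1311.9 
2  | Webcam  | 1629.95
3  | Phone   | 1460.96
5  | Webcam  | 1825.72
7  | Charger | 1086.4 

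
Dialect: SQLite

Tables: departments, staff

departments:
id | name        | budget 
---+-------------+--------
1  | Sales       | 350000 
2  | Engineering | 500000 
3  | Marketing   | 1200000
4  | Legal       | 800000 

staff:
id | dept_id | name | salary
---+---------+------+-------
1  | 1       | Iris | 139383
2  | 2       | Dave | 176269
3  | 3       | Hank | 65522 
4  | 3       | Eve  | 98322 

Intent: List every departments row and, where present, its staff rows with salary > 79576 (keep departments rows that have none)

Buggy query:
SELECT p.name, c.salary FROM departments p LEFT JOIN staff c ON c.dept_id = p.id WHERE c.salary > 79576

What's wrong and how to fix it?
Bug: A WHERE condition on the right-hand table after LEFT JOIN drops unmatched parents

Fix: Put 'c.salary > 79576' in the JOIN's ON clause instead of WHERE

Corrected query:
SELECT p.name, c.salary FROM departments p LEFT JOIN staff c ON c.dept_id = p.id AND c.salary > 79576

Result:
name        | salary
------------+-------
Sales       | 139383
Engineering | 176269
Marketing   | 98322 
Legal       | NULL  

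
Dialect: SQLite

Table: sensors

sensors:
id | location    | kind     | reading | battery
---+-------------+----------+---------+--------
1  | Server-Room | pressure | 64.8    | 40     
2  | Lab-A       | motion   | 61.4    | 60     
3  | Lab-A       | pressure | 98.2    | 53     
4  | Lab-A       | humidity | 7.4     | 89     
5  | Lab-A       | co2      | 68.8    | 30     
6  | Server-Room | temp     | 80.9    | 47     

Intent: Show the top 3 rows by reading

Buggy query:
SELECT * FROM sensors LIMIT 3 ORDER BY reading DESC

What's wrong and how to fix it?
Bug: LIMIT must come after ORDER BY

Fix: Swap the clauses: ORDER BY first, then LIMIT

Corrected query:
SELECT * FROM sensors ORDER BY reading DESC LIMIT 3

Result:
id | location    | kind     | reading | battery
---+-------------+----------+---------+--------
3  | Lab-A       | pressure | 98.2    | 53     
6  | Server-Room | temp     | 80.9    | 47     
5  | Lab-A       | co2      | 68.8    | 30     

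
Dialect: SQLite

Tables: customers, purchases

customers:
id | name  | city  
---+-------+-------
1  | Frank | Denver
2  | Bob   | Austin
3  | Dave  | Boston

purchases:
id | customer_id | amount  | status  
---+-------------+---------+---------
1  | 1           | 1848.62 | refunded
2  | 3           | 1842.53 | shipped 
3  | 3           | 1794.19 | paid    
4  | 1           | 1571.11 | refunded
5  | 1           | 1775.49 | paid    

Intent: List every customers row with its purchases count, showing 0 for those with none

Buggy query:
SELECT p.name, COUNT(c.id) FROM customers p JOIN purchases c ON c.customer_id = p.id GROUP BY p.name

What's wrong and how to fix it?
Bug: INNER JOIN drops customers rows that have no matching purchases rows

Fix: Use LEFT JOIN so parents without children still appear (COUNT(c.id) gives 0)

Corrected query:
SELECT p.name, COUNT(c.id) FROM customers p LEFT JOIN purchases c ON c.customer_id = p.id GROUP BY p.name

Result:
name  | COUNT(c.id)
------+------------
Bob   | 0          
Dave  | 2          
Frank | 3          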